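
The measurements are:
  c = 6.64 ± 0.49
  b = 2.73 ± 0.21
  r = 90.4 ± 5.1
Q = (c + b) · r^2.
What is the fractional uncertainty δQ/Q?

Let u = c + b = 9.37. δu = √(δc² + δb²) = √(0.240 + 0.0441) = 0.533, so δu/u = 0.0569.
Q is then a monomial in u, r:
δQ/Q = √((δu/u)² + (2·δr/r)²) = √(0.00324 + 0.0127) = 0.126

0.126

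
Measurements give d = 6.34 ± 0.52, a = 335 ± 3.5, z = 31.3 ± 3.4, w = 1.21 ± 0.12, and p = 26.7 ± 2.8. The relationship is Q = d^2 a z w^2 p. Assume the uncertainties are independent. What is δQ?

4.92e+06

Since Q is a product/quotient, work with relative uncertainties:
  (2·δd/d)² = (2×0.0820)² = 0.0269;  (1·δa/a)² = (1×0.0104)² = 0.000109;  (1·δz/z)² = (1×0.109)² = 0.0118;  (2·δw/w)² = (2×0.0992)² = 0.0393;  (1·δp/p)² = (1×0.105)² = 0.0110
δQ/Q = √(0.0892) = 0.299
Q = 1.65e+07, so δQ = 0.299 × 1.65e+07 = 4.92e+06.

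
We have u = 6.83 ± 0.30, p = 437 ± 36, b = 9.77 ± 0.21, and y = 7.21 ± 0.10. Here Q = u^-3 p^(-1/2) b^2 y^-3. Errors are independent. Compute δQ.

For a monomial Q ∝ u^-3, p^(-1/2), b^2, y^-3, fractional errors add in quadrature:
  (-3·δu/u)² = (-3×0.0439)² = 0.0174;  (−½·δp/p)² = (-0.5×0.0824)² = 0.00170;  (2·δb/b)² = (2×0.0215)² = 0.00185;  (-3·δy/y)² = (-3×0.0139)² = 0.00173
δQ/Q = √(0.0226) = 0.150
Q = 3.82e-05, so δQ = 0.150 × 3.82e-05 = 5.75e-06.

5.75e-06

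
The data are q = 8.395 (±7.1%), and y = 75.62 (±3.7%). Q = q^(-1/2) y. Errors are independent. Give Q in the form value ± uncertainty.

Relative error in a monomial: (δQ/Q)² = Σ (nᵢ · δxᵢ/xᵢ)².
  (−½·δq/q)² = (-0.5×0.0710)² = 0.00126;  (1·δy/y)² = (1×0.0370)² = 0.00137
δQ/Q = √(0.00263) = 0.0513
Q = 26.10, so δQ = 0.0513 × 26.10 = 1.34.

26.10 ± 1.34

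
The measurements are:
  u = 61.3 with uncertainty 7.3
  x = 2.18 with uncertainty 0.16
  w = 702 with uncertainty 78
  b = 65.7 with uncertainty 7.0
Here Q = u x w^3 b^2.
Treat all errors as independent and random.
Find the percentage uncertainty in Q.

Relative error in a monomial: (δQ/Q)² = Σ (nᵢ · δxᵢ/xᵢ)².
  (1·δu/u)² = (1×0.119)² = 0.0142;  (1·δx/x)² = (1×0.0734)² = 0.00539;  (3·δw/w)² = (3×0.111)² = 0.111;  (2·δb/b)² = (2×0.107)² = 0.0454
δQ/Q = √(0.176) = 0.420

42.0%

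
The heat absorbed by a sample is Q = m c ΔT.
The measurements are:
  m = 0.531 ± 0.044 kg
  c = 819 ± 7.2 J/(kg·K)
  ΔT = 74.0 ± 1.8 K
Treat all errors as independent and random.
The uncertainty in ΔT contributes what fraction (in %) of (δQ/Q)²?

(δQ/Q)² = (1·δm/m)² + (1·δc/c)² + (1·δΔT/ΔT)²
  m term: (1×0.0829)² = 0.00687
  c term: (1×0.00879)² = 7.73e-05
  ΔT term: (1×0.0243)² = 0.000592
Total = 0.00754. Share from ΔT = 0.000592/0.00754 = 0.0785.

7.85%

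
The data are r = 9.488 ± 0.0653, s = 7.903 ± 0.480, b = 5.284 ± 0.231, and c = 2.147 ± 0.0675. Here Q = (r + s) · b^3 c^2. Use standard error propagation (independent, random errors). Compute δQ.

1750

Let u = r + s = 17.39. δu = √(δr² + δs²) = √(0.00426 + 0.230) = 0.484, so δu/u = 0.0279.
Q is then a monomial in u, b, c:
δQ/Q = √((δu/u)² + (3·δb/b)² + (2·δc/c)²) = √(0.000776 + 0.0172 + 0.00395) = 0.148
Q = 11830, so δQ = 0.148 × 11830 = 1750.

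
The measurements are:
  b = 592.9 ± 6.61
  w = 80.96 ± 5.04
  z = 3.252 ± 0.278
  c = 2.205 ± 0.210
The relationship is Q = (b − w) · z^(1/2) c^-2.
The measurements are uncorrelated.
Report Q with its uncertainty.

Let u = b − w = 511.9. δu = √(δb² + δw²) = √(43.7 + 25.4) = 8.31, so δu/u = 0.0162.
Q is then a monomial in u, z, c:
δQ/Q = √((δu/u)² + (½·δz/z)² + (-2·δc/c)²) = √(0.000264 + 0.00183 + 0.0363) = 0.196
Q = 189.9, so δQ = 0.196 × 189.9 = 37.2.

189.9 ± 37.2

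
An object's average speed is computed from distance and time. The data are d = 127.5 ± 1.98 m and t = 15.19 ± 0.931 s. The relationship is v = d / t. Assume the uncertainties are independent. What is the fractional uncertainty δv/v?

Products/powers → add relative errors in quadrature, weighted by exponent:
  (1·δd/d)² = (1×0.0155)² = 0.000241;  (-1·δt/t)² = (-1×0.0613)² = 0.00376
δv/v = √(0.00400) = 0.0632

0.0632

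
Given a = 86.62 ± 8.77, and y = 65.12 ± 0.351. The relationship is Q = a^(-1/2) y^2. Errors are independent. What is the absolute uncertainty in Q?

23.6

For a monomial Q ∝ a^(-1/2), y^2, fractional errors add in quadrature:
  (−½·δa/a)² = (-0.5×0.101)² = 0.00256;  (2·δy/y)² = (2×0.00539)² = 0.000116
δQ/Q = √(0.00268) = 0.0518
Q = 455.6, so δQ = 0.0518 × 455.6 = 23.6.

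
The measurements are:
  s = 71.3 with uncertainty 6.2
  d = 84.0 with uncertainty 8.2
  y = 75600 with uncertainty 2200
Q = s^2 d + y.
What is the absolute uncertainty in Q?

85200

Let p = s^2·d = 4.27e+05. δp/p = √((2·δs/s)² + (1·δd/d)²) = √(0.0302 + 0.00953) = 0.199, so δp = 85200.
Q = p + y: δQ = √(δp² + δy²) = √(7.25e+09 + 4.84e+06) = 85200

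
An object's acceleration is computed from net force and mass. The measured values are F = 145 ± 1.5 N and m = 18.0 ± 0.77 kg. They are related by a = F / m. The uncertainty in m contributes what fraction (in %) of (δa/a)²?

94.5%

(δa/a)² = (1·δF/F)² + (-1·δm/m)²
  F term: (1×0.0103)² = 0.000107
  m term: (-1×0.0428)² = 0.00183
Total = 0.00194. Share from m = 0.00183/0.00194 = 0.945.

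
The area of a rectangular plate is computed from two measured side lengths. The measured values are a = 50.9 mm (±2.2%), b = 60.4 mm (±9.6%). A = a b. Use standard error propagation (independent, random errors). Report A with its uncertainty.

Since A is a product/quotient, work with relative uncertainties:
  (1·δa/a)² = (1×0.0220)² = 0.000484;  (1·δb/b)² = (1×0.0960)² = 0.00922
δA/A = √(0.00970) = 0.0985
A = 3070 mm^2, so δA = 0.0985 × 3070 = 303 mm^2.

3070 ± 303 mm^2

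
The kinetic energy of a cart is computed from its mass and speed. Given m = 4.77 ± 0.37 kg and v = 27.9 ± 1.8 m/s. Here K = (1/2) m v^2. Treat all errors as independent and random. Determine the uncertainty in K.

Relative error in a monomial: (δK/K)² = Σ (nᵢ · δxᵢ/xᵢ)².
  (1·δm/m)² = (1×0.0776)² = 0.00602;  (2·δv/v)² = (2×0.0645)² = 0.0166
δK/K = √(0.0227) = 0.151
K = 1860 J, so δK = 0.151 × 1860 = 280 J.

280 J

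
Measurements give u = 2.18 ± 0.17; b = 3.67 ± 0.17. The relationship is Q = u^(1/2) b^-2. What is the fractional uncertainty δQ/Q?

Products/powers → add relative errors in quadrature, weighted by exponent:
  (½·δu/u)² = (0.5×0.0780)² = 0.00152;  (-2·δb/b)² = (-2×0.0463)² = 0.00858
δQ/Q = √(0.0101) = 0.101

0.101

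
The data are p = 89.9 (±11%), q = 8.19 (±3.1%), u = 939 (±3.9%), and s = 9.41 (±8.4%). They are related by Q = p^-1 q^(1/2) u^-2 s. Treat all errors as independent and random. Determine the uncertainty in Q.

5.42e-08

Since Q is a product/quotient, work with relative uncertainties:
  (-1·δp/p)² = (-1×0.110)² = 0.0121;  (½·δq/q)² = (0.5×0.0310)² = 0.000240;  (-2·δu/u)² = (-2×0.0390)² = 0.00608;  (1·δs/s)² = (1×0.0840)² = 0.00706
δQ/Q = √(0.0255) = 0.160
Q = 3.4e-07, so δQ = 0.160 × 3.4e-07 = 5.42e-08.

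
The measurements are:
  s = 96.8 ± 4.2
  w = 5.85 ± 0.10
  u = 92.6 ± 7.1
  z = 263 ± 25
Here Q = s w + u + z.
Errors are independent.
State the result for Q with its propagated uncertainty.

922 ± 37.1

Let p = s·w = 566. δp/p = √((1·δs/s)² + (1·δw/w)²) = √(0.00188 + 0.000292) = 0.0466, so δp = 26.4.
Q = p + u + z: δQ = √(δp² + δu² + δz²) = √(697 + 50.4 + 625) = 37.1
Q = 922.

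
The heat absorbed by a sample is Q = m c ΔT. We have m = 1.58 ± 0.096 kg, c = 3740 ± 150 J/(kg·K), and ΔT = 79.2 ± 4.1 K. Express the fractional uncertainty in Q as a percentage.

Since Q is a product/quotient, work with relative uncertainties:
  (1·δm/m)² = (1×0.0608)² = 0.00369;  (1·δc/c)² = (1×0.0401)² = 0.00161;  (1·δΔT/ΔT)² = (1×0.0518)² = 0.00268
δQ/Q = √(0.00798) = 0.0893

8.93%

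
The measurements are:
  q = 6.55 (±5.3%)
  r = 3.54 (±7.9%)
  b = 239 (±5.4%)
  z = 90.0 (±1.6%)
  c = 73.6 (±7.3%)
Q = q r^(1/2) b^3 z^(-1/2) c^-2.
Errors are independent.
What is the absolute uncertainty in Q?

Products/powers → add relative errors in quadrature, weighted by exponent:
  (1·δq/q)² = (1×0.0530)² = 0.00281;  (½·δr/r)² = (0.5×0.0790)² = 0.00156;  (3·δb/b)² = (3×0.0540)² = 0.0262;  (−½·δz/z)² = (-0.5×0.0160)² = 6.4e-05;  (-2·δc/c)² = (-2×0.0730)² = 0.0213
δQ/Q = √(0.0520) = 0.228
Q = 3270, so δQ = 0.228 × 3270 = 747.

747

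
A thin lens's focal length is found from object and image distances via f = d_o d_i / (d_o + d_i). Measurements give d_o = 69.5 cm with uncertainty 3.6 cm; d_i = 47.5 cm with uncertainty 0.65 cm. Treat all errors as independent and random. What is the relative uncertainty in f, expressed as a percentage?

∂f/∂d_o = (d_i/(d_o+d_i))² = 0.165;  ∂f/∂d_i = (d_o/(d_o+d_i))² = 0.353
δf = √((∂f/∂d_o · δd_o)² + (∂f/∂d_i · δd_i)²) = √(0.352 + 0.0526) = 0.636 cm
f = 28.2 cm, so δf/f = 0.636/28.2 = 0.0225.

2.25%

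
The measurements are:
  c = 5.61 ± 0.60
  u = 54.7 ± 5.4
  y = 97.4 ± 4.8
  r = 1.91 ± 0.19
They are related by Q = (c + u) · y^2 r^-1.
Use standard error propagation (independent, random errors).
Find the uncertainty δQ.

Let w = c + u = 60.3. δw = √(δc² + δu²) = √(0.360 + 29.2) = 5.43, so δw/w = 0.0901.
Q is then a monomial in w, y, r:
δQ/Q = √((δw/w)² + (2·δy/y)² + (-1·δr/r)²) = √(0.00812 + 0.00971 + 0.00990) = 0.167
Q = 3e+05, so δQ = 0.167 × 3e+05 = 49900.

49900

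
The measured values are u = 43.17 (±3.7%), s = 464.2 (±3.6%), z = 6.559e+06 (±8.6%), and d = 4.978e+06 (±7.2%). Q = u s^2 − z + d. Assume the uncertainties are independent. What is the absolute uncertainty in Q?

1.01e+06

Let p = u·s^2 = 9.302e+06. δp/p = √((1·δu/u)² + (2·δs/s)²) = √(0.00137 + 0.00518) = 0.0810, so δp = 7.53e+05.
Q = p − z + d: δQ = √(δp² + δz² + δd²) = √(5.67e+11 + 3.18e+11 + 1.28e+11) = 1.01e+06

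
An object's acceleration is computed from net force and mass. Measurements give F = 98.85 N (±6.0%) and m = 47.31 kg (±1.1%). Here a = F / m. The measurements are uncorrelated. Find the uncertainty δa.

0.127 m/s^2

Each factor contributes (exponent × relative error)² to (δa/a)²:
  (1·δF/F)² = (1×0.0600)² = 0.00360;  (-1·δm/m)² = (-1×0.0110)² = 0.000121
δa/a = √(0.00372) = 0.0610
a = 2.089 m/s^2, so δa = 0.0610 × 2.089 = 0.127 m/s^2.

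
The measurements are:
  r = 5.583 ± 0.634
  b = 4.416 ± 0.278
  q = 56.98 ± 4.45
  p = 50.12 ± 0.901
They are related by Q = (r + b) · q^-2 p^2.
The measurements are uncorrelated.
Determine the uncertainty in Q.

Let u = r + b = 9.999. δu = √(δr² + δb²) = √(0.402 + 0.0773) = 0.692, so δu/u = 0.0692.
Q is then a monomial in u, q, p:
δQ/Q = √((δu/u)² + (-2·δq/q)² + (2·δp/p)²) = √(0.00479 + 0.0244 + 0.00129) = 0.175
Q = 7.736, so δQ = 0.175 × 7.736 = 1.35.

1.35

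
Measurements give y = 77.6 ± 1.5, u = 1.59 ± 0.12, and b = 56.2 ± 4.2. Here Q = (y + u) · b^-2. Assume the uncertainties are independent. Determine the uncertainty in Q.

0.00378

Let w = y + u = 79.2. δw = √(δy² + δu²) = √(2.25 + 0.0144) = 1.50, so δw/w = 0.0190.
Q is then a monomial in w, b:
δQ/Q = √((δw/w)² + (-2·δb/b)²) = √(0.000361 + 0.0223) = 0.151
Q = 0.0251, so δQ = 0.151 × 0.0251 = 0.00378.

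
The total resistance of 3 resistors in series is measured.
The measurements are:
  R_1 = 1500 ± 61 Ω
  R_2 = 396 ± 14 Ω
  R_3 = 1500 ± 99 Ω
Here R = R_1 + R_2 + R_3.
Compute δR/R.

0.0345

Absolute uncertainties add in quadrature for a linear combination:
  (δR_1)² = 3720;  (δR_2)² = 196;  (δR_3)² = 9800
δR = √(13700) = 117 Ω
R = 3400 Ω, so δR/R = 117/3400 = 0.0345.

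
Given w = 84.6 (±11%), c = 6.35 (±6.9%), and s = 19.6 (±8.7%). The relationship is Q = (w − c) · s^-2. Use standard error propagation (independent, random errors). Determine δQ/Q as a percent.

21.1%

Let u = w − c = 78.2. δu = √(δw² + δc²) = √(86.6 + 0.192) = 9.32, so δu/u = 0.119.
Q is then a monomial in u, s:
δQ/Q = √((δu/u)² + (-2·δs/s)²) = √(0.0142 + 0.0303) = 0.211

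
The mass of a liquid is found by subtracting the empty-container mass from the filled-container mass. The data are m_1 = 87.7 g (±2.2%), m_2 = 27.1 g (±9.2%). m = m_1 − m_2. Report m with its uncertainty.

60.6 ± 3.15 g

Absolute uncertainties add in quadrature for a linear combination:
  (δm_1)² = 3.72;  (δm_2)² = 6.22
δm = √(9.94) = 3.15 g
m = 60.6 g.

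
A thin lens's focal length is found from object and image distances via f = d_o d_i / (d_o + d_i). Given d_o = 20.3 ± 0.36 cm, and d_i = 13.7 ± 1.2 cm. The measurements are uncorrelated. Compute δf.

∂f/∂d_o = (d_i/(d_o+d_i))² = 0.162;  ∂f/∂d_i = (d_o/(d_o+d_i))² = 0.356
δf = √((∂f/∂d_o · δd_o)² + (∂f/∂d_i · δd_i)²) = √(0.00342 + 0.183) = 0.432 cm

0.432 cm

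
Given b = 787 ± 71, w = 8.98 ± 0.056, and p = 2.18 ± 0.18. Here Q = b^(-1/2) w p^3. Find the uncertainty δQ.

For a monomial Q ∝ b^(-1/2), w, p^3, fractional errors add in quadrature:
  (−½·δb/b)² = (-0.5×0.0902)² = 0.00203;  (1·δw/w)² = (1×0.00624)² = 3.89e-05;  (3·δp/p)² = (3×0.0826)² = 0.0614
δQ/Q = √(0.0634) = 0.252
Q = 3.32, so δQ = 0.252 × 3.32 = 0.835.

0.835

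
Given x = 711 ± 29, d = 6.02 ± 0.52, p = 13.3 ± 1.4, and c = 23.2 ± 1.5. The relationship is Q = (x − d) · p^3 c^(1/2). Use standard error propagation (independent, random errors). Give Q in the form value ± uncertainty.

Let u = x − d = 705. δu = √(δx² + δd²) = √(841 + 0.270) = 29.0, so δu/u = 0.0411.
Q is then a monomial in u, p, c:
δQ/Q = √((δu/u)² + (3·δp/p)² + (½·δc/c)²) = √(0.00169 + 0.0997 + 0.00105) = 0.320
Q = 7.99e+06, so δQ = 0.320 × 7.99e+06 = 2.56e+06.

(7.99 ± 2.56) × 10^6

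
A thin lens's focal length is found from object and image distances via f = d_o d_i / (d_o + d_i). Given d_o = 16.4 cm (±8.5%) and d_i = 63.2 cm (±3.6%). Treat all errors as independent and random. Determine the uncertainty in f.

0.884 cm

∂f/∂d_o = (d_i/(d_o+d_i))² = 0.630;  ∂f/∂d_i = (d_o/(d_o+d_i))² = 0.0424
δf = √((∂f/∂d_o · δd_o)² + (∂f/∂d_i · δd_i)²) = √(0.772 + 0.00933) = 0.884 cm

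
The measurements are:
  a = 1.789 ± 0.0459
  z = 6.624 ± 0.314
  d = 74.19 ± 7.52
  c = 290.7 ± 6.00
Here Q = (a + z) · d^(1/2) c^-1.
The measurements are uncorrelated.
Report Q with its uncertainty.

Let u = a + z = 8.413. δu = √(δa² + δz²) = √(0.00211 + 0.0986) = 0.317, so δu/u = 0.0377.
Q is then a monomial in u, d, c:
δQ/Q = √((δu/u)² + (½·δd/d)² + (-1·δc/c)²) = √(0.00142 + 0.00257 + 0.000426) = 0.0665
Q = 0.2493, so δQ = 0.0665 × 0.2493 = 0.0166.

0.2493 ± 0.0166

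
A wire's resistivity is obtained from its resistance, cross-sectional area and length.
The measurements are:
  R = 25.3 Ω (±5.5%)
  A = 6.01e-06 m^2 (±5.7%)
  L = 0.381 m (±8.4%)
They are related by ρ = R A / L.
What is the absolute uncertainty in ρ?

Products/powers → add relative errors in quadrature, weighted by exponent:
  (1·δR/R)² = (1×0.0550)² = 0.00302;  (1·δA/A)² = (1×0.0570)² = 0.00325;  (-1·δL/L)² = (-1×0.0840)² = 0.00706
δρ/ρ = √(0.0133) = 0.115
ρ = 0.000399 Ω·m, so δρ = 0.115 × 0.000399 = 4.61e-05 Ω·m.

4.61e-05 Ω·m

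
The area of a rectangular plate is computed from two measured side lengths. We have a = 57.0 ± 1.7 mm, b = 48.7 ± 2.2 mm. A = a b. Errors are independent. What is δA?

Each factor contributes (exponent × relative error)² to (δA/A)²:
  (1·δa/a)² = (1×0.0298)² = 0.000890;  (1·δb/b)² = (1×0.0452)² = 0.00204
δA/A = √(0.00293) = 0.0541
A = 2780 mm^2, so δA = 0.0541 × 2780 = 150 mm^2.

150 mm^2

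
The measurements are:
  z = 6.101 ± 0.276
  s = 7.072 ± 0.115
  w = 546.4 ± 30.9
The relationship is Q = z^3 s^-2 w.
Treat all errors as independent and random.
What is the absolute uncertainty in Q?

374

Products/powers → add relative errors in quadrature, weighted by exponent:
  (3·δz/z)² = (3×0.0452)² = 0.0184;  (-2·δs/s)² = (-2×0.0163)² = 0.00106;  (1·δw/w)² = (1×0.0566)² = 0.00320
δQ/Q = √(0.0227) = 0.151
Q = 2481, so δQ = 0.151 × 2481 = 374.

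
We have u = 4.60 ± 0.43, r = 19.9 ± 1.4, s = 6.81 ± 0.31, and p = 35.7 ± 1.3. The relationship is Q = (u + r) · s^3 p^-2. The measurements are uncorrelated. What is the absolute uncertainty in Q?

1.01

Let w = u + r = 24.5. δw = √(δu² + δr²) = √(0.185 + 1.96) = 1.46, so δw/w = 0.0598.
Q is then a monomial in w, s, p:
δQ/Q = √((δw/w)² + (3·δs/s)² + (-2·δp/p)²) = √(0.00357 + 0.0186 + 0.00530) = 0.166
Q = 6.07, so δQ = 0.166 × 6.07 = 1.01.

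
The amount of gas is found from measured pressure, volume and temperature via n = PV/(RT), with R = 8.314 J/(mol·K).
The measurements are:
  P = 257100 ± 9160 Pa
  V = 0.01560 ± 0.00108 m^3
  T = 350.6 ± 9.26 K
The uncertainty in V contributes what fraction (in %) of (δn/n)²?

70.9%

(δn/n)² = (1·δP/P)² + (1·δV/V)² + (-1·δT/T)²
  P term: (1×0.0356)² = 0.00127
  V term: (1×0.0692)² = 0.00479
  T term: (-1×0.0264)² = 0.000698
Total = 0.00676. Share from V = 0.00479/0.00676 = 0.709.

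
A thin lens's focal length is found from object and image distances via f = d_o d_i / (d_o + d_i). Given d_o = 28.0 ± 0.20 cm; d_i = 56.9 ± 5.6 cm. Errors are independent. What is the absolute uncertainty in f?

0.616 cm

∂f/∂d_o = (d_i/(d_o+d_i))² = 0.449;  ∂f/∂d_i = (d_o/(d_o+d_i))² = 0.109
δf = √((∂f/∂d_o · δd_o)² + (∂f/∂d_i · δd_i)²) = √(0.00807 + 0.371) = 0.616 cm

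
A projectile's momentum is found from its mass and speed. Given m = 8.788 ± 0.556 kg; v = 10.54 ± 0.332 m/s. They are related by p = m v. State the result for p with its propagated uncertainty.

Each factor contributes (exponent × relative error)² to (δp/p)²:
  (1·δm/m)² = (1×0.0633)² = 0.00400;  (1·δv/v)² = (1×0.0315)² = 0.000992
δp/p = √(0.00500) = 0.0707
p = 92.63 kg·m/s, so δp = 0.0707 × 92.63 = 6.55 kg·m/s.

92.63 ± 6.55 kg·m/s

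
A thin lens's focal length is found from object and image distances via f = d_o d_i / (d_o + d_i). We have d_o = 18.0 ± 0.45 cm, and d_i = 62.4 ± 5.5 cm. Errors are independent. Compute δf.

0.387 cm

∂f/∂d_o = (d_i/(d_o+d_i))² = 0.602;  ∂f/∂d_i = (d_o/(d_o+d_i))² = 0.0501
δf = √((∂f/∂d_o · δd_o)² + (∂f/∂d_i · δd_i)²) = √(0.0735 + 0.0760) = 0.387 cm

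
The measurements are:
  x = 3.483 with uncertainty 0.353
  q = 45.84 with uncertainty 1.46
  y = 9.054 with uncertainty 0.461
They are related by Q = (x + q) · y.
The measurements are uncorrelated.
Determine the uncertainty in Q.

Let u = x + q = 49.32. δu = √(δx² + δq²) = √(0.125 + 2.13) = 1.50, so δu/u = 0.0305.
Q is then a monomial in u, y:
δQ/Q = √((δu/u)² + (1·δy/y)²) = √(0.000927 + 0.00259) = 0.0593
Q = 446.6, so δQ = 0.0593 × 446.6 = 26.5.

26.5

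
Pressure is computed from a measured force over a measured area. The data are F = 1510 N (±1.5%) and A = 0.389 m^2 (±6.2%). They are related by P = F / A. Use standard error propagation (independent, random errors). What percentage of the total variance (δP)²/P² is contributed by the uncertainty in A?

94.5%

(δP/P)² = (1·δF/F)² + (-1·δA/A)²
  F term: (1×0.0150)² = 0.000225
  A term: (-1×0.0620)² = 0.00384
Total = 0.00407. Share from A = 0.00384/0.00407 = 0.945.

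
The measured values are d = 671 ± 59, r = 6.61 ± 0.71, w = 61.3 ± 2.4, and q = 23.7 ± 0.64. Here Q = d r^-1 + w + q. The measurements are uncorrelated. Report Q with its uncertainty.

Let p = d·r^-1 = 102. δp/p = √((1·δd/d)² + (-1·δr/r)²) = √(0.00773 + 0.0115) = 0.139, so δp = 14.1.
Q = p + w + q: δQ = √(δp² + δw² + δq²) = √(199 + 5.76 + 0.410) = 14.3
Q = 187.

187 ± 14.3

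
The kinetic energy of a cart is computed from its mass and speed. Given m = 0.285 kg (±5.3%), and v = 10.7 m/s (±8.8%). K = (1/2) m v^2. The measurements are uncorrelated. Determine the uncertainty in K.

K is a product of powers, so relative uncertainties combine in quadrature:
  (1·δm/m)² = (1×0.0530)² = 0.00281;  (2·δv/v)² = (2×0.0880)² = 0.0310
δK/K = √(0.0338) = 0.184
K = 16.3 J, so δK = 0.184 × 16.3 = 3.00 J.

3.00 J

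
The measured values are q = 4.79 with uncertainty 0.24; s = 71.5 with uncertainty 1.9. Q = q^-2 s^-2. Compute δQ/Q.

0.113

Products/powers → add relative errors in quadrature, weighted by exponent:
  (-2·δq/q)² = (-2×0.0501)² = 0.0100;  (-2·δs/s)² = (-2×0.0266)² = 0.00282
δQ/Q = √(0.0129) = 0.113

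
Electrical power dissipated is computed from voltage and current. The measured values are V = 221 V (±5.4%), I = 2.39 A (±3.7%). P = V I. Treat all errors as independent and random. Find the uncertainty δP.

For a monomial P ∝ V, I, fractional errors add in quadrature:
  (1·δV/V)² = (1×0.0540)² = 0.00292;  (1·δI/I)² = (1×0.0370)² = 0.00137
δP/P = √(0.00429) = 0.0655
P = 528 W, so δP = 0.0655 × 528 = 34.6 W.

34.6 W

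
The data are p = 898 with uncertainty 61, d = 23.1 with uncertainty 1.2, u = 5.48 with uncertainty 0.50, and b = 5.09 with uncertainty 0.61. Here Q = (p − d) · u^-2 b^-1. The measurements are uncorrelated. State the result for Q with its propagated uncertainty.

5.72 ± 1.31

Let w = p − d = 875. δw = √(δp² + δd²) = √(3720 + 1.44) = 61.0, so δw/w = 0.0697.
Q is then a monomial in w, u, b:
δQ/Q = √((δw/w)² + (-2·δu/u)² + (-1·δb/b)²) = √(0.00486 + 0.0333 + 0.0144) = 0.229
Q = 5.72, so δQ = 0.229 × 5.72 = 1.31.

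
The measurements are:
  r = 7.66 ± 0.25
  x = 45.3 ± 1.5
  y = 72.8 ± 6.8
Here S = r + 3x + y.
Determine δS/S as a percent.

Sums and differences: (δS)² = Σ (cᵢ δxᵢ)².
  (δr)² = 0.0625;  (3·δx)² = 20.2;  (δy)² = 46.2
δS = √(66.6) = 8.16
S = 216, so δS/S = 8.16/216 = 0.0377.

3.77%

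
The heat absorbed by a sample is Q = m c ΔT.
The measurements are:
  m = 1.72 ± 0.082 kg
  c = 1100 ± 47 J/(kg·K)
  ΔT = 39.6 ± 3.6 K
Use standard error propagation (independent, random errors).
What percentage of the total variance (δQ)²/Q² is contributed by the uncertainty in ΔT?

(δQ/Q)² = (1·δm/m)² + (1·δc/c)² + (1·δΔT/ΔT)²
  m term: (1×0.0477)² = 0.00227
  c term: (1×0.0427)² = 0.00183
  ΔT term: (1×0.0909)² = 0.00826
Total = 0.0124. Share from ΔT = 0.00826/0.0124 = 0.668.

66.8%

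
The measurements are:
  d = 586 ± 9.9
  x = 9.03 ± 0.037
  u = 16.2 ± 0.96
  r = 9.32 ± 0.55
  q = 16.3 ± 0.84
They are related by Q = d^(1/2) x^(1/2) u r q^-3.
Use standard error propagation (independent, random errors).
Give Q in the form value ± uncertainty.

2.54 ± 0.446

Since Q is a product/quotient, work with relative uncertainties:
  (½·δd/d)² = (0.5×0.0169)² = 7.14e-05;  (½·δx/x)² = (0.5×0.00410)² = 4.2e-06;  (1·δu/u)² = (1×0.0593)² = 0.00351;  (1·δr/r)² = (1×0.0590)² = 0.00348;  (-3·δq/q)² = (-3×0.0515)² = 0.0239
δQ/Q = √(0.0310) = 0.176
Q = 2.54, so δQ = 0.176 × 2.54 = 0.446.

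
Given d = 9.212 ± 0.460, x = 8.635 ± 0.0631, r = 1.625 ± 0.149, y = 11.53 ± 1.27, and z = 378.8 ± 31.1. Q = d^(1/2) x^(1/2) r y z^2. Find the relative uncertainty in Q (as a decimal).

Since Q is a product/quotient, work with relative uncertainties:
  (½·δd/d)² = (0.5×0.0499)² = 0.000623;  (½·δx/x)² = (0.5×0.00731)² = 1.33e-05;  (1·δr/r)² = (1×0.0917)² = 0.00841;  (1·δy/y)² = (1×0.110)² = 0.0121;  (2·δz/z)² = (2×0.0821)² = 0.0270
δQ/Q = √(0.0481) = 0.219

0.219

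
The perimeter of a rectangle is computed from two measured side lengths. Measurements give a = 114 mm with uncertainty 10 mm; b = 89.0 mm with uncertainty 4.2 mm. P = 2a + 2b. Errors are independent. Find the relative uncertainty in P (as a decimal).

P is a linear combination, so absolute uncertainties add in quadrature:
  (2·δa)² = 400;  (2·δb)² = 70.6
δP = √(471) = 21.7 mm
P = 406 mm, so δP/P = 21.7/406 = 0.0534.

0.0534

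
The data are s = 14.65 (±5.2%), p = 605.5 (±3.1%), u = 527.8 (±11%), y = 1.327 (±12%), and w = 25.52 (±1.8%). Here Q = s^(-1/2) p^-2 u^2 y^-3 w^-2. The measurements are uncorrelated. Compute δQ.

5.59e-05

Q is a product of powers, so relative uncertainties combine in quadrature:
  (−½·δs/s)² = (-0.5×0.0520)² = 0.000676;  (-2·δp/p)² = (-2×0.0310)² = 0.00384;  (2·δu/u)² = (2×0.110)² = 0.0484;  (-3·δy/y)² = (-3×0.120)² = 0.130;  (-2·δw/w)² = (-2×0.0180)² = 0.00130
δQ/Q = √(0.184) = 0.429
Q = 0.0001304, so δQ = 0.429 × 0.0001304 = 5.59e-05.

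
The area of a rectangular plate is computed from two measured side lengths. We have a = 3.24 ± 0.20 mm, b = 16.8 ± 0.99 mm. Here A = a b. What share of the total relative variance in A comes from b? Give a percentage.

47.7%

(δA/A)² = (1·δa/a)² + (1·δb/b)²
  a term: (1×0.0617)² = 0.00381
  b term: (1×0.0589)² = 0.00347
Total = 0.00728. Share from b = 0.00347/0.00728 = 0.477.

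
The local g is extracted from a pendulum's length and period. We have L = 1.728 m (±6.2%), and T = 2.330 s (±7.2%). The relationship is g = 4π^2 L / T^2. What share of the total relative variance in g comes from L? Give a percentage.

15.6%

(δg/g)² = (1·δL/L)² + (-2·δT/T)²
  L term: (1×0.0620)² = 0.00384
  T term: (-2×0.0720)² = 0.0207
Total = 0.0246. Share from L = 0.00384/0.0246 = 0.156.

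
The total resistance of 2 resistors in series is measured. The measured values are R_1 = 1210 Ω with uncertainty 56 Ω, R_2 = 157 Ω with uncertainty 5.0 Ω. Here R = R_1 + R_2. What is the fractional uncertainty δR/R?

Absolute uncertainties add in quadrature for a linear combination:
  (δR_1)² = 3140;  (δR_2)² = 25.0
δR = √(3160) = 56.2 Ω
R = 1370 Ω, so δR/R = 56.2/1370 = 0.0411.

0.0411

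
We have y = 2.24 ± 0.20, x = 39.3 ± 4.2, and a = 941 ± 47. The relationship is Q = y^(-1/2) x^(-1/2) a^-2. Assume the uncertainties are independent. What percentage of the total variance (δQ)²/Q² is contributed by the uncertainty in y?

13.4%

(δQ/Q)² = (−½·δy/y)² + (−½·δx/x)² + (-2·δa/a)²
  y term: (-0.5×0.0893)² = 0.00199
  x term: (-0.5×0.107)² = 0.00286
  a term: (-2×0.0499)² = 0.00998
Total = 0.0148. Share from y = 0.00199/0.0148 = 0.134.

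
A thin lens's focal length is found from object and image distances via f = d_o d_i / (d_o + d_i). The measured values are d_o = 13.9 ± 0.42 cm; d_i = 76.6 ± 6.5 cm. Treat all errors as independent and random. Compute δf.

0.338 cm

∂f/∂d_o = (d_i/(d_o+d_i))² = 0.716;  ∂f/∂d_i = (d_o/(d_o+d_i))² = 0.0236
δf = √((∂f/∂d_o · δd_o)² + (∂f/∂d_i · δd_i)²) = √(0.0905 + 0.0235) = 0.338 cm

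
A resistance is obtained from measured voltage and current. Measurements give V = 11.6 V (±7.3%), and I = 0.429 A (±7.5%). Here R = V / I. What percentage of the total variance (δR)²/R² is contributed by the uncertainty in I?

51.4%

(δR/R)² = (1·δV/V)² + (-1·δI/I)²
  V term: (1×0.0730)² = 0.00533
  I term: (-1×0.0750)² = 0.00562
Total = 0.0110. Share from I = 0.00562/0.0110 = 0.514.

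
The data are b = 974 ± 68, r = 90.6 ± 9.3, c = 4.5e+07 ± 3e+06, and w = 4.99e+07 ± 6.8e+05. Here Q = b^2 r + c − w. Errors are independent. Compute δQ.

Let p = b^2·r = 8.6e+07. δp/p = √((2·δb/b)² + (1·δr/r)²) = √(0.0195 + 0.0105) = 0.173, so δp = 1.49e+07.
Q = p + c − w: δQ = √(δp² + δc² + δw²) = √(2.22e+14 + 9e+12 + 4.62e+11) = 1.52e+07

1.52e+07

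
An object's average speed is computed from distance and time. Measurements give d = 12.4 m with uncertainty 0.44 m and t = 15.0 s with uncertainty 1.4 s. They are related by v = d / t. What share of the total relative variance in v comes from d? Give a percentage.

(δv/v)² = (1·δd/d)² + (-1·δt/t)²
  d term: (1×0.0355)² = 0.00126
  t term: (-1×0.0933)² = 0.00871
Total = 0.00997. Share from d = 0.00126/0.00997 = 0.126.

12.6%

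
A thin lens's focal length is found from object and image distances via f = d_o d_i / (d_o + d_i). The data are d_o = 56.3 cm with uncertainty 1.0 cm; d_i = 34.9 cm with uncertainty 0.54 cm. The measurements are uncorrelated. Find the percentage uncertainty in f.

1.17%

∂f/∂d_o = (d_i/(d_o+d_i))² = 0.146;  ∂f/∂d_i = (d_o/(d_o+d_i))² = 0.381
δf = √((∂f/∂d_o · δd_o)² + (∂f/∂d_i · δd_i)²) = √(0.0214 + 0.0423) = 0.253 cm
f = 21.5 cm, so δf/f = 0.253/21.5 = 0.0117.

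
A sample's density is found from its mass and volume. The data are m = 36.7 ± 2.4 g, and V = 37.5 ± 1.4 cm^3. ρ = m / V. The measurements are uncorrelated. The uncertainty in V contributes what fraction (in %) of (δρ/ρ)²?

24.6%

(δρ/ρ)² = (1·δm/m)² + (-1·δV/V)²
  m term: (1×0.0654)² = 0.00428
  V term: (-1×0.0373)² = 0.00139
Total = 0.00567. Share from V = 0.00139/0.00567 = 0.246.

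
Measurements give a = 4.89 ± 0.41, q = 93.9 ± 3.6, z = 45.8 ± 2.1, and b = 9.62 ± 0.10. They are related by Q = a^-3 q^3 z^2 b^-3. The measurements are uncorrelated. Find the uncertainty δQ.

4890

Q is a product of powers, so relative uncertainties combine in quadrature:
  (-3·δa/a)² = (-3×0.0838)² = 0.0633;  (3·δq/q)² = (3×0.0383)² = 0.0132;  (2·δz/z)² = (2×0.0459)² = 0.00841;  (-3·δb/b)² = (-3×0.0104)² = 0.000973
δQ/Q = √(0.0859) = 0.293
Q = 16700, so δQ = 0.293 × 16700 = 4890.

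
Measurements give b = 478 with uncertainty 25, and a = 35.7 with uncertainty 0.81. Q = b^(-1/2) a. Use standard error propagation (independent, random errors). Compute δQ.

For a monomial Q ∝ b^(-1/2), a, fractional errors add in quadrature:
  (−½·δb/b)² = (-0.5×0.0523)² = 0.000684;  (1·δa/a)² = (1×0.0227)² = 0.000515
δQ/Q = √(0.00120) = 0.0346
Q = 1.63, so δQ = 0.0346 × 1.63 = 0.0565.

0.0565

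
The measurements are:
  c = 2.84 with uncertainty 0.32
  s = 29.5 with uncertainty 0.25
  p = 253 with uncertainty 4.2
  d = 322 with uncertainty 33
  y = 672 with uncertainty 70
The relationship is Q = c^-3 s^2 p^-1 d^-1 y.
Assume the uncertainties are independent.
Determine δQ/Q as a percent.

Products/powers → add relative errors in quadrature, weighted by exponent:
  (-3·δc/c)² = (-3×0.113)² = 0.114;  (2·δs/s)² = (2×0.00847)² = 0.000287;  (-1·δp/p)² = (-1×0.0166)² = 0.000276;  (-1·δd/d)² = (-1×0.102)² = 0.0105;  (1·δy/y)² = (1×0.104)² = 0.0109
δQ/Q = √(0.136) = 0.369

36.9%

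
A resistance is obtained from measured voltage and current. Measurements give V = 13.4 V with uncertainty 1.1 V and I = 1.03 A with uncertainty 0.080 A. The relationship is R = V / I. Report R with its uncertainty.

Each factor contributes (exponent × relative error)² to (δR/R)²:
  (1·δV/V)² = (1×0.0821)² = 0.00674;  (-1·δI/I)² = (-1×0.0777)² = 0.00603
δR/R = √(0.0128) = 0.113
R = 13.0 Ω, so δR = 0.113 × 13.0 = 1.47 Ω.

13.0 ± 1.47 Ω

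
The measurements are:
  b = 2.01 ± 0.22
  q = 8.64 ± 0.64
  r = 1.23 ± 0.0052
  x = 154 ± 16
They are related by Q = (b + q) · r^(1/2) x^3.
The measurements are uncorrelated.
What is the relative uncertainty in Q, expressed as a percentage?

Let u = b + q = 10.7. δu = √(δb² + δq²) = √(0.0484 + 0.410) = 0.677, so δu/u = 0.0635.
Q is then a monomial in u, r, x:
δQ/Q = √((δu/u)² + (½·δr/r)² + (3·δx/x)²) = √(0.00404 + 4.47e-06 + 0.0971) = 0.318

31.8%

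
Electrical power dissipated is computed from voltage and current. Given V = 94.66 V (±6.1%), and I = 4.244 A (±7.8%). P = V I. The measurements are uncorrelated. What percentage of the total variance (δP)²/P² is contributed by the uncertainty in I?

62.0%

(δP/P)² = (1·δV/V)² + (1·δI/I)²
  V term: (1×0.0610)² = 0.00372
  I term: (1×0.0780)² = 0.00608
Total = 0.00980. Share from I = 0.00608/0.00980 = 0.620.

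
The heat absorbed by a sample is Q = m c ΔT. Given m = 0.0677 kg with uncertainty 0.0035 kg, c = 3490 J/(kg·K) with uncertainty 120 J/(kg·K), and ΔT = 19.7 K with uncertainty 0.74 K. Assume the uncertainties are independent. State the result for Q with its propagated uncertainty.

Products/powers → add relative errors in quadrature, weighted by exponent:
  (1·δm/m)² = (1×0.0517)² = 0.00267;  (1·δc/c)² = (1×0.0344)² = 0.00118;  (1·δΔT/ΔT)² = (1×0.0376)² = 0.00141
δQ/Q = √(0.00527) = 0.0726
Q = 4650 J, so δQ = 0.0726 × 4650 = 338 J.

4650 ± 338 J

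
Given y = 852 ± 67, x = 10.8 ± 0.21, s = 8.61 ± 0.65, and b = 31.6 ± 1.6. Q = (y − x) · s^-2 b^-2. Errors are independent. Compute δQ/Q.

0.198

Let u = y − x = 841. δu = √(δy² + δx²) = √(4490 + 0.0441) = 67.0, so δu/u = 0.0796.
Q is then a monomial in u, s, b:
δQ/Q = √((δu/u)² + (-2·δs/s)² + (-2·δb/b)²) = √(0.00634 + 0.0228 + 0.0103) = 0.198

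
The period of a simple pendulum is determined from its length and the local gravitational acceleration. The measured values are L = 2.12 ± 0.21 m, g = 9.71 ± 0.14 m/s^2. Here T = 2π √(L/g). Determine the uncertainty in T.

Since T is a product/quotient, work with relative uncertainties:
  (½·δL/L)² = (0.5×0.0991)² = 0.00245;  (−½·δg/g)² = (-0.5×0.0144)² = 5.2e-05
δT/T = √(0.00251) = 0.0501
T = 2.94 s, so δT = 0.0501 × 2.94 = 0.147 s.

0.147 s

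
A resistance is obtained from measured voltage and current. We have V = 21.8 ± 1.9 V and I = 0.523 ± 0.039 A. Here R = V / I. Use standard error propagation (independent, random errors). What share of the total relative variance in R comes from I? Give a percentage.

42.3%

(δR/R)² = (1·δV/V)² + (-1·δI/I)²
  V term: (1×0.0872)² = 0.00760
  I term: (-1×0.0746)² = 0.00556
Total = 0.0132. Share from I = 0.00556/0.0132 = 0.423.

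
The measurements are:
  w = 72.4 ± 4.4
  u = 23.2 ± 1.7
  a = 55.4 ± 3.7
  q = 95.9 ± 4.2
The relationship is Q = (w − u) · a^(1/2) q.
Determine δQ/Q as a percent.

Let h = w − u = 49.2. δh = √(δw² + δu²) = √(19.4 + 2.89) = 4.72, so δh/h = 0.0959.
Q is then a monomial in h, a, q:
δQ/Q = √((δh/h)² + (½·δa/a)² + (1·δq/q)²) = √(0.00919 + 0.00112 + 0.00192) = 0.111

11.1%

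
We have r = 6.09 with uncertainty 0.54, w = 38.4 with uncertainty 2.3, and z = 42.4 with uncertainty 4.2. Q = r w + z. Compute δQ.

Let p = r·w = 234. δp/p = √((1·δr/r)² + (1·δw/w)²) = √(0.00786 + 0.00359) = 0.107, so δp = 25.0.
Q = p + z: δQ = √(δp² + δz²) = √(626 + 17.6) = 25.4

25.4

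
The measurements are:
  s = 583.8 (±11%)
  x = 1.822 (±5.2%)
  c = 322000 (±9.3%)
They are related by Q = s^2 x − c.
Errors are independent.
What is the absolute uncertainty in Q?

Let p = s^2·x = 621000. δp/p = √((2·δs/s)² + (1·δx/x)²) = √(0.0484 + 0.00270) = 0.226, so δp = 1.4e+05.
Q = p − c: δQ = √(δp² + δc²) = √(1.97e+10 + 8.97e+08) = 1.44e+05

1.44e+05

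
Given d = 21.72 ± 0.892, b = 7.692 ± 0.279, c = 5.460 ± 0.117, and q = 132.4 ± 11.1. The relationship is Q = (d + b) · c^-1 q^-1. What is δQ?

0.00375

Let u = d + b = 29.41. δu = √(δd² + δb²) = √(0.796 + 0.0778) = 0.935, so δu/u = 0.0318.
Q is then a monomial in u, c, q:
δQ/Q = √((δu/u)² + (-1·δc/c)² + (-1·δq/q)²) = √(0.00101 + 0.000459 + 0.00703) = 0.0922
Q = 0.04069, so δQ = 0.0922 × 0.04069 = 0.00375.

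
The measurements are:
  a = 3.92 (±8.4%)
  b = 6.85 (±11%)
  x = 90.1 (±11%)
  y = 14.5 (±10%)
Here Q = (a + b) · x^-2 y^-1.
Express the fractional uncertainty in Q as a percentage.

Let u = a + b = 10.8. δu = √(δa² + δb²) = √(0.108 + 0.568) = 0.822, so δu/u = 0.0764.
Q is then a monomial in u, x, y:
δQ/Q = √((δu/u)² + (-2·δx/x)² + (-1·δy/y)²) = √(0.00583 + 0.0484 + 0.0100) = 0.253

25.3%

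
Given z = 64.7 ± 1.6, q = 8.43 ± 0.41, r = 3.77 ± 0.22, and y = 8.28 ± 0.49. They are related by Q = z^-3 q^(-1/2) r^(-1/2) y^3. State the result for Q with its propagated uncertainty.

Each factor contributes (exponent × relative error)² to (δQ/Q)²:
  (-3·δz/z)² = (-3×0.0247)² = 0.00550;  (−½·δq/q)² = (-0.5×0.0486)² = 0.000591;  (−½·δr/r)² = (-0.5×0.0584)² = 0.000851;  (3·δy/y)² = (3×0.0592)² = 0.0315
δQ/Q = √(0.0385) = 0.196
Q = 0.000372, so δQ = 0.196 × 0.000372 = 7.29e-05.

(3.72 ± 0.729) × 10^-4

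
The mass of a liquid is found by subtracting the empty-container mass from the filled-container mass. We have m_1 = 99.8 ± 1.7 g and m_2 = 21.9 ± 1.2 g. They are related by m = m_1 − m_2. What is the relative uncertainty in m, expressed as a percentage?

Sums and differences: (δm)² = Σ (cᵢ δxᵢ)².
  (δm_1)² = 2.89;  (δm_2)² = 1.44
δm = √(4.33) = 2.08 g
m = 77.9 g, so δm/m = 2.08/77.9 = 0.0267.

2.67%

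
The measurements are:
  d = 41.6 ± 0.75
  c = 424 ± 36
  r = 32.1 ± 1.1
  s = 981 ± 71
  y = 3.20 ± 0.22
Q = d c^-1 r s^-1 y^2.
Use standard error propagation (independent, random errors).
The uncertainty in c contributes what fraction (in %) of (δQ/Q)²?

(δQ/Q)² = (1·δd/d)² + (-1·δc/c)² + (1·δr/r)² + (-1·δs/s)² + (2·δy/y)²
  d term: (1×0.0180)² = 0.000325
  c term: (-1×0.0849)² = 0.00721
  r term: (1×0.0343)² = 0.00117
  s term: (-1×0.0724)² = 0.00524
  y term: (2×0.0687)² = 0.0189
Total = 0.0329. Share from c = 0.00721/0.0329 = 0.219.

21.9%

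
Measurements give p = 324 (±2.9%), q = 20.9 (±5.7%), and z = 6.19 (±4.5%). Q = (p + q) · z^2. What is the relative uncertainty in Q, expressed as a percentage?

Let u = p + q = 345. δu = √(δp² + δq²) = √(88.3 + 1.42) = 9.47, so δu/u = 0.0275.
Q is then a monomial in u, z:
δQ/Q = √((δu/u)² + (2·δz/z)²) = √(0.000754 + 0.00810) = 0.0941

9.41%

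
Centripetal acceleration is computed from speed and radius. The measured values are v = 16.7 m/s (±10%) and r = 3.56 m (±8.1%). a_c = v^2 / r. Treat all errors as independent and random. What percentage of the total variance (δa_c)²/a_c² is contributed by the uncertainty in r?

(δa_c/a_c)² = (2·δv/v)² + (-1·δr/r)²
  v term: (2×0.100)² = 0.0400
  r term: (-1×0.0810)² = 0.00656
Total = 0.0466. Share from r = 0.00656/0.0466 = 0.141.

14.1%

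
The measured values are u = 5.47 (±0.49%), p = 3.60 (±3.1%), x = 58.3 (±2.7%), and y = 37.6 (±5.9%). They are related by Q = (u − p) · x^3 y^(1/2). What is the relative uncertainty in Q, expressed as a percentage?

Let w = u − p = 1.87. δw = √(δu² + δp²) = √(0.000718 + 0.0125) = 0.115, so δw/w = 0.0614.
Q is then a monomial in w, x, y:
δQ/Q = √((δw/w)² + (3·δx/x)² + (½·δy/y)²) = √(0.00377 + 0.00656 + 0.000870) = 0.106

10.6%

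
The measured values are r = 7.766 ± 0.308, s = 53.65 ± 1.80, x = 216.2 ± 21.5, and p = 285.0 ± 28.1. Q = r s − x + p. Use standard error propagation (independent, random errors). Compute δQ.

Let w = r·s = 416.6. δw/w = √((1·δr/r)² + (1·δs/s)²) = √(0.00157 + 0.00113) = 0.0519, so δw = 21.6.
Q = w − x + p: δQ = √(δw² + δx² + δp²) = √(468 + 462 + 790) = 41.5

41.5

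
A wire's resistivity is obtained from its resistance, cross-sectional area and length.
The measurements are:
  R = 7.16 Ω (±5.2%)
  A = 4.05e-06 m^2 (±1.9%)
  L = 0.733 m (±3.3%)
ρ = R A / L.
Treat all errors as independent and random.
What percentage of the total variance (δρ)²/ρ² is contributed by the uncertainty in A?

8.69%

(δρ/ρ)² = (1·δR/R)² + (1·δA/A)² + (-1·δL/L)²
  R term: (1×0.0520)² = 0.00270
  A term: (1×0.0190)² = 0.000361
  L term: (-1×0.0330)² = 0.00109
Total = 0.00415. Share from A = 0.000361/0.00415 = 0.0869.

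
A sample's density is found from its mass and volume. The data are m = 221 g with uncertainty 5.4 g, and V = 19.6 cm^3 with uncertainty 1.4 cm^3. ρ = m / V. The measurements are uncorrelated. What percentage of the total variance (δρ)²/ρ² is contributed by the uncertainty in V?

(δρ/ρ)² = (1·δm/m)² + (-1·δV/V)²
  m term: (1×0.0244)² = 0.000597
  V term: (-1×0.0714)² = 0.00510
Total = 0.00570. Share from V = 0.00510/0.00570 = 0.895.

89.5%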